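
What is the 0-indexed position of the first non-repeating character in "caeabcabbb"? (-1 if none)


Input: caeabcabbb
Character frequencies:
  'a': 3
  'b': 4
  'c': 2
  'e': 1
Scanning left to right for freq == 1:
  Position 0 ('c'): freq=2, skip
  Position 1 ('a'): freq=3, skip
  Position 2 ('e'): unique! => answer = 2

2


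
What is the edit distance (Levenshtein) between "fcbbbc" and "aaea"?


Computing edit distance: "fcbbbc" -> "aaea"
DP table:
           a    a    e    a
      0    1    2    3    4
  f   1    1    2    3    4
  c   2    2    2    3    4
  b   3    3    3    3    4
  b   4    4    4    4    4
  b   5    5    5    5    5
  c   6    6    6    6    6
Edit distance = dp[6][4] = 6

6


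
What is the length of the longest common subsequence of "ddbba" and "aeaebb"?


LCS of "ddbba" and "aeaebb"
DP table:
           a    e    a    e    b    b
      0    0    0    0    0    0    0
  d   0    0    0    0    0    0    0
  d   0    0    0    0    0    0    0
  b   0    0    0    0    0    1    1
  b   0    0    0    0    0    1    2
  a   0    1    1    1    1    1    2
LCS length = dp[5][6] = 2

2


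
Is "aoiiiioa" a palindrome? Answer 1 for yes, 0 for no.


Input: aoiiiioa
Reversed: aoiiiioa
  Compare pos 0 ('a') with pos 7 ('a'): match
  Compare pos 1 ('o') with pos 6 ('o'): match
  Compare pos 2 ('i') with pos 5 ('i'): match
  Compare pos 3 ('i') with pos 4 ('i'): match
Result: palindrome

1


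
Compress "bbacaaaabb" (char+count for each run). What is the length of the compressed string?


Input: bbacaaaabb
Runs:
  'b' x 2 => "b2"
  'a' x 1 => "a1"
  'c' x 1 => "c1"
  'a' x 4 => "a4"
  'b' x 2 => "b2"
Compressed: "b2a1c1a4b2"
Compressed length: 10

10


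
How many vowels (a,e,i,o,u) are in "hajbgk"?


Input: hajbgk
Checking each character:
  'h' at position 0: consonant
  'a' at position 1: vowel (running total: 1)
  'j' at position 2: consonant
  'b' at position 3: consonant
  'g' at position 4: consonant
  'k' at position 5: consonant
Total vowels: 1

1


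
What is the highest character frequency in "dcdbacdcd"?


Input: dcdbacdcd
Character counts:
  'a': 1
  'b': 1
  'c': 3
  'd': 4
Maximum frequency: 4

4


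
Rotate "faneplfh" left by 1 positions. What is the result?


Input: "faneplfh", rotate left by 1
First 1 characters: "f"
Remaining characters: "aneplfh"
Concatenate remaining + first: "aneplfh" + "f" = "aneplfhf"

aneplfhf


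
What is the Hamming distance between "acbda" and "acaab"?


Comparing "acbda" and "acaab" position by position:
  Position 0: 'a' vs 'a' => same
  Position 1: 'c' vs 'c' => same
  Position 2: 'b' vs 'a' => differ
  Position 3: 'd' vs 'a' => differ
  Position 4: 'a' vs 'b' => differ
Total differences (Hamming distance): 3

3


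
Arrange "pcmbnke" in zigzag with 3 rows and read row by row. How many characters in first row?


Zigzag "pcmbnke" into 3 rows:
Placing characters:
  'p' => row 0
  'c' => row 1
  'm' => row 2
  'b' => row 1
  'n' => row 0
  'k' => row 1
  'e' => row 2
Rows:
  Row 0: "pn"
  Row 1: "cbk"
  Row 2: "me"
First row length: 2

2


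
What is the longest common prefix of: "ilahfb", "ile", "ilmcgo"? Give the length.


Words: ilahfb, ile, ilmcgo
  Position 0: all 'i' => match
  Position 1: all 'l' => match
  Position 2: ('a', 'e', 'm') => mismatch, stop
LCP = "il" (length 2)

2


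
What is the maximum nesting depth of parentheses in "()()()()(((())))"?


Input: "()()()()(((())))"
Tracking depth:
  Position 0 '(': depth becomes 1
  Position 1 ')': depth becomes 0
  Position 2 '(': depth becomes 1
  Position 3 ')': depth becomes 0
  Position 4 '(': depth becomes 1
  Position 5 ')': depth becomes 0
  Position 6 '(': depth becomes 1
  Position 7 ')': depth becomes 0
  Position 8 '(': depth becomes 1
  Position 9 '(': depth becomes 2
  Position 10 '(': depth becomes 3
  Position 11 '(': depth becomes 4
  Position 12 ')': depth becomes 3
  Position 13 ')': depth becomes 2
  Position 14 ')': depth becomes 1
  Position 15 ')': depth becomes 0
Maximum depth reached: 4

4


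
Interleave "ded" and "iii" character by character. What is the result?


Interleaving "ded" and "iii":
  Position 0: 'd' from first, 'i' from second => "di"
  Position 1: 'e' from first, 'i' from second => "ei"
  Position 2: 'd' from first, 'i' from second => "di"
Result: dieidi

dieidi


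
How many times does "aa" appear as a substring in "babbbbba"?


Searching for "aa" in "babbbbba"
Scanning each position:
  Position 0: "ba" => no
  Position 1: "ab" => no
  Position 2: "bb" => no
  Position 3: "bb" => no
  Position 4: "bb" => no
  Position 5: "bb" => no
  Position 6: "ba" => no
Total occurrences: 0

0


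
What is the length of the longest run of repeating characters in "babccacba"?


Input: "babccacba"
Scanning for longest run:
  Position 1 ('a'): new char, reset run to 1
  Position 2 ('b'): new char, reset run to 1
  Position 3 ('c'): new char, reset run to 1
  Position 4 ('c'): continues run of 'c', length=2
  Position 5 ('a'): new char, reset run to 1
  Position 6 ('c'): new char, reset run to 1
  Position 7 ('b'): new char, reset run to 1
  Position 8 ('a'): new char, reset run to 1
Longest run: 'c' with length 2

2


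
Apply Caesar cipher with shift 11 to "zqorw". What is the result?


Caesar cipher: shift "zqorw" by 11
  'z' (pos 25) + 11 = pos 10 = 'k'
  'q' (pos 16) + 11 = pos 1 = 'b'
  'o' (pos 14) + 11 = pos 25 = 'z'
  'r' (pos 17) + 11 = pos 2 = 'c'
  'w' (pos 22) + 11 = pos 7 = 'h'
Result: kbzch

kbzch


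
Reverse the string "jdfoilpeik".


Input: jdfoilpeik
Reading characters right to left:
  Position 9: 'k'
  Position 8: 'i'
  Position 7: 'e'
  Position 6: 'p'
  Position 5: 'l'
  Position 4: 'i'
  Position 3: 'o'
  Position 2: 'f'
  Position 1: 'd'
  Position 0: 'j'
Reversed: kiepliofdj

kiepliofdj


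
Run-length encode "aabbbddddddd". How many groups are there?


Input: aabbbddddddd
Scanning for consecutive runs:
  Group 1: 'a' x 2 (positions 0-1)
  Group 2: 'b' x 3 (positions 2-4)
  Group 3: 'd' x 7 (positions 5-11)
Total groups: 3

3


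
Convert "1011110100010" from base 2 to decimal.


Input: "1011110100010" in base 2
Positional expansion:
  Digit '1' (value 1) x 2^12 = 4096
  Digit '0' (value 0) x 2^11 = 0
  Digit '1' (value 1) x 2^10 = 1024
  Digit '1' (value 1) x 2^9 = 512
  Digit '1' (value 1) x 2^8 = 256
  Digit '1' (value 1) x 2^7 = 128
  Digit '0' (value 0) x 2^6 = 0
  Digit '1' (value 1) x 2^5 = 32
  Digit '0' (value 0) x 2^4 = 0
  Digit '0' (value 0) x 2^3 = 0
  Digit '0' (value 0) x 2^2 = 0
  Digit '1' (value 1) x 2^1 = 2
  Digit '0' (value 0) x 2^0 = 0
Sum = 6050

6050


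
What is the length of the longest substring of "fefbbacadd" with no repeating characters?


Input: "fefbbacadd"
Sliding window (track last position of each char):
  Position 0 ('f'): window [0,0] length 1 -- new best
  Position 1 ('e'): window [0,1] length 2 -- new best
  Position 2 ('f'): repeat (last at 0), move window start to 1
  Position 2 ('f'): window [1,2] length 2
  Position 3 ('b'): window [1,3] length 3 -- new best
  Position 4 ('b'): repeat (last at 3), move window start to 4
  Position 4 ('b'): window [4,4] length 1
  Position 5 ('a'): window [4,5] length 2
  Position 6 ('c'): window [4,6] length 3
  Position 7 ('a'): repeat (last at 5), move window start to 6
  Position 7 ('a'): window [6,7] length 2
  Position 8 ('d'): window [6,8] length 3
  Position 9 ('d'): repeat (last at 8), move window start to 9
  Position 9 ('d'): window [9,9] length 1
Longest substring with no repeats: "efb" with length 3

3


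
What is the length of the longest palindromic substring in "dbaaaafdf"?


Input: "dbaaaafdf"
Checking substrings for palindromes:
  [2:6] "aaaa" (len 4) => palindrome
  [2:5] "aaa" (len 3) => palindrome
  [3:6] "aaa" (len 3) => palindrome
  [6:9] "fdf" (len 3) => palindrome
  [2:4] "aa" (len 2) => palindrome
  [3:5] "aa" (len 2) => palindrome
Longest palindromic substring: "aaaa" with length 4

4


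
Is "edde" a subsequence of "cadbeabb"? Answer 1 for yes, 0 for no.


Check if "edde" is a subsequence of "cadbeabb"
Greedy scan:
  Position 0 ('c'): no match needed
  Position 1 ('a'): no match needed
  Position 2 ('d'): no match needed
  Position 3 ('b'): no match needed
  Position 4 ('e'): matches sub[0] = 'e'
  Position 5 ('a'): no match needed
  Position 6 ('b'): no match needed
  Position 7 ('b'): no match needed
Only matched 1/4 characters => not a subsequence

0


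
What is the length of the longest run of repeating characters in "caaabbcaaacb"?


Input: "caaabbcaaacb"
Scanning for longest run:
  Position 1 ('a'): new char, reset run to 1
  Position 2 ('a'): continues run of 'a', length=2
  Position 3 ('a'): continues run of 'a', length=3
  Position 4 ('b'): new char, reset run to 1
  Position 5 ('b'): continues run of 'b', length=2
  Position 6 ('c'): new char, reset run to 1
  Position 7 ('a'): new char, reset run to 1
  Position 8 ('a'): continues run of 'a', length=2
  Position 9 ('a'): continues run of 'a', length=3
  Position 10 ('c'): new char, reset run to 1
  Position 11 ('b'): new char, reset run to 1
Longest run: 'a' with length 3

3


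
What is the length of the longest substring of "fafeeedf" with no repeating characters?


Input: "fafeeedf"
Sliding window (track last position of each char):
  Position 0 ('f'): window [0,0] length 1 -- new best
  Position 1 ('a'): window [0,1] length 2 -- new best
  Position 2 ('f'): repeat (last at 0), move window start to 1
  Position 2 ('f'): window [1,2] length 2
  Position 3 ('e'): window [1,3] length 3 -- new best
  Position 4 ('e'): repeat (last at 3), move window start to 4
  Position 4 ('e'): window [4,4] length 1
  Position 5 ('e'): repeat (last at 4), move window start to 5
  Position 5 ('e'): window [5,5] length 1
  Position 6 ('d'): window [5,6] length 2
  Position 7 ('f'): window [5,7] length 3
Longest substring with no repeats: "afe" with length 3

3


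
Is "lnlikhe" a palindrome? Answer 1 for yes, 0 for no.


Input: lnlikhe
Reversed: ehkilnl
  Compare pos 0 ('l') with pos 6 ('e'): MISMATCH
  Compare pos 1 ('n') with pos 5 ('h'): MISMATCH
  Compare pos 2 ('l') with pos 4 ('k'): MISMATCH
Result: not a palindrome

0


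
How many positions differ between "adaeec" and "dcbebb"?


Comparing "adaeec" and "dcbebb" position by position:
  Position 0: 'a' vs 'd' => DIFFER
  Position 1: 'd' vs 'c' => DIFFER
  Position 2: 'a' vs 'b' => DIFFER
  Position 3: 'e' vs 'e' => same
  Position 4: 'e' vs 'b' => DIFFER
  Position 5: 'c' vs 'b' => DIFFER
Positions that differ: 5

5


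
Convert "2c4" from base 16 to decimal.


Input: "2c4" in base 16
Positional expansion:
  Digit '2' (value 2) x 16^2 = 512
  Digit 'c' (value 12) x 16^1 = 192
  Digit '4' (value 4) x 16^0 = 4
Sum = 708

708


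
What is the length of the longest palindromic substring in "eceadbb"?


Input: "eceadbb"
Checking substrings for palindromes:
  [0:3] "ece" (len 3) => palindrome
  [5:7] "bb" (len 2) => palindrome
Longest palindromic substring: "ece" with length 3

3


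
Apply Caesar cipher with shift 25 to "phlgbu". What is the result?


Caesar cipher: shift "phlgbu" by 25
  'p' (pos 15) + 25 = pos 14 = 'o'
  'h' (pos 7) + 25 = pos 6 = 'g'
  'l' (pos 11) + 25 = pos 10 = 'k'
  'g' (pos 6) + 25 = pos 5 = 'f'
  'b' (pos 1) + 25 = pos 0 = 'a'
  'u' (pos 20) + 25 = pos 19 = 't'
Result: ogkfat

ogkfat


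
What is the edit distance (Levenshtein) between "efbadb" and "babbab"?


Computing edit distance: "efbadb" -> "babbab"
DP table:
           b    a    b    b    a    b
      0    1    2    3    4    5    6
  e   1    1    2    3    4    5    6
  f   2    2    2    3    4    5    6
  b   3    2    3    2    3    4    5
  a   4    3    2    3    3    3    4
  d   5    4    3    3    4    4    4
  b   6    5    4    3    3    4    4
Edit distance = dp[6][6] = 4

4


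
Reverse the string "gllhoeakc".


Input: gllhoeakc
Reading characters right to left:
  Position 8: 'c'
  Position 7: 'k'
  Position 6: 'a'
  Position 5: 'e'
  Position 4: 'o'
  Position 3: 'h'
  Position 2: 'l'
  Position 1: 'l'
  Position 0: 'g'
Reversed: ckaeohllg

ckaeohllg


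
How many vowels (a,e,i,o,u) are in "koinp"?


Input: koinp
Checking each character:
  'k' at position 0: consonant
  'o' at position 1: vowel (running total: 1)
  'i' at position 2: vowel (running total: 2)
  'n' at position 3: consonant
  'p' at position 4: consonant
Total vowels: 2

2


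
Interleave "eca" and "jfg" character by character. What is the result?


Interleaving "eca" and "jfg":
  Position 0: 'e' from first, 'j' from second => "ej"
  Position 1: 'c' from first, 'f' from second => "cf"
  Position 2: 'a' from first, 'g' from second => "ag"
Result: ejcfag

ejcfag


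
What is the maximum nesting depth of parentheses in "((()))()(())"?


Input: "((()))()(())"
Tracking depth:
  Position 0 '(': depth becomes 1
  Position 1 '(': depth becomes 2
  Position 2 '(': depth becomes 3
  Position 3 ')': depth becomes 2
  Position 4 ')': depth becomes 1
  Position 5 ')': depth becomes 0
  Position 6 '(': depth becomes 1
  Position 7 ')': depth becomes 0
  Position 8 '(': depth becomes 1
  Position 9 '(': depth becomes 2
  Position 10 ')': depth becomes 1
  Position 11 ')': depth becomes 0
Maximum depth reached: 3

3


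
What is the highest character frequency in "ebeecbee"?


Input: ebeecbee
Character counts:
  'b': 2
  'c': 1
  'e': 5
Maximum frequency: 5

5


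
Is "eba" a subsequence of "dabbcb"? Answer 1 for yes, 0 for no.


Check if "eba" is a subsequence of "dabbcb"
Greedy scan:
  Position 0 ('d'): no match needed
  Position 1 ('a'): no match needed
  Position 2 ('b'): no match needed
  Position 3 ('b'): no match needed
  Position 4 ('c'): no match needed
  Position 5 ('b'): no match needed
Only matched 0/3 characters => not a subsequence

0


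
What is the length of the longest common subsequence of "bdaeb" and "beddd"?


LCS of "bdaeb" and "beddd"
DP table:
           b    e    d    d    d
      0    0    0    0    0    0
  b   0    1    1    1    1    1
  d   0    1    1    2    2    2
  a   0    1    1    2    2    2
  e   0    1    2    2    2    2
  b   0    1    2    2    2    2
LCS length = dp[5][5] = 2

2


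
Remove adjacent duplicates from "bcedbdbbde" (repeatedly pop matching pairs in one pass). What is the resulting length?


Input: bcedbdbbde
Stack-based adjacent duplicate removal:
  Read 'b': push. Stack: b
  Read 'c': push. Stack: bc
  Read 'e': push. Stack: bce
  Read 'd': push. Stack: bced
  Read 'b': push. Stack: bcedb
  Read 'd': push. Stack: bcedbd
  Read 'b': push. Stack: bcedbdb
  Read 'b': matches stack top 'b' => pop. Stack: bcedbd
  Read 'd': matches stack top 'd' => pop. Stack: bcedb
  Read 'e': push. Stack: bcedbe
Final stack: "bcedbe" (length 6)

6


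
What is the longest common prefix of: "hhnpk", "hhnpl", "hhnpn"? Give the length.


Words: hhnpk, hhnpl, hhnpn
  Position 0: all 'h' => match
  Position 1: all 'h' => match
  Position 2: all 'n' => match
  Position 3: all 'p' => match
  Position 4: ('k', 'l', 'n') => mismatch, stop
LCP = "hhnp" (length 4)

4


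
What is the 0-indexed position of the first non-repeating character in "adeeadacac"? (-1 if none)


Input: adeeadacac
Character frequencies:
  'a': 4
  'c': 2
  'd': 2
  'e': 2
Scanning left to right for freq == 1:
  Position 0 ('a'): freq=4, skip
  Position 1 ('d'): freq=2, skip
  Position 2 ('e'): freq=2, skip
  Position 3 ('e'): freq=2, skip
  Position 4 ('a'): freq=4, skip
  Position 5 ('d'): freq=2, skip
  Position 6 ('a'): freq=4, skip
  Position 7 ('c'): freq=2, skip
  Position 8 ('a'): freq=4, skip
  Position 9 ('c'): freq=2, skip
  No unique character found => answer = -1

-1


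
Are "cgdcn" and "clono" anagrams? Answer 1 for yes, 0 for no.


Strings: "cgdcn", "clono"
Sorted first:  ccdgn
Sorted second: clnoo
Differ at position 1: 'c' vs 'l' => not anagrams

0


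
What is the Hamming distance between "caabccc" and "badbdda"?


Comparing "caabccc" and "badbdda" position by position:
  Position 0: 'c' vs 'b' => differ
  Position 1: 'a' vs 'a' => same
  Position 2: 'a' vs 'd' => differ
  Position 3: 'b' vs 'b' => same
  Position 4: 'c' vs 'd' => differ
  Position 5: 'c' vs 'd' => differ
  Position 6: 'c' vs 'a' => differ
Total differences (Hamming distance): 5

5


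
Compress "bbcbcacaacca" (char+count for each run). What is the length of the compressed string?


Input: bbcbcacaacca
Runs:
  'b' x 2 => "b2"
  'c' x 1 => "c1"
  'b' x 1 => "b1"
  'c' x 1 => "c1"
  'a' x 1 => "a1"
  'c' x 1 => "c1"
  'a' x 2 => "a2"
  'c' x 2 => "c2"
  'a' x 1 => "a1"
Compressed: "b2c1b1c1a1c1a2c2a1"
Compressed length: 18

18


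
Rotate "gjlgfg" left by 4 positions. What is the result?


Input: "gjlgfg", rotate left by 4
First 4 characters: "gjlg"
Remaining characters: "fg"
Concatenate remaining + first: "fg" + "gjlg" = "fggjlg"

fggjlg


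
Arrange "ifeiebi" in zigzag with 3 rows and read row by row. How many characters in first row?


Zigzag "ifeiebi" into 3 rows:
Placing characters:
  'i' => row 0
  'f' => row 1
  'e' => row 2
  'i' => row 1
  'e' => row 0
  'b' => row 1
  'i' => row 2
Rows:
  Row 0: "ie"
  Row 1: "fib"
  Row 2: "ei"
First row length: 2

2


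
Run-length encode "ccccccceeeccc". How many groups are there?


Input: ccccccceeeccc
Scanning for consecutive runs:
  Group 1: 'c' x 7 (positions 0-6)
  Group 2: 'e' x 3 (positions 7-9)
  Group 3: 'c' x 3 (positions 10-12)
Total groups: 3

3


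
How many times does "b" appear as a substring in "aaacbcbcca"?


Searching for "b" in "aaacbcbcca"
Scanning each position:
  Position 0: "a" => no
  Position 1: "a" => no
  Position 2: "a" => no
  Position 3: "c" => no
  Position 4: "b" => MATCH
  Position 5: "c" => no
  Position 6: "b" => MATCH
  Position 7: "c" => no
  Position 8: "c" => no
  Position 9: "a" => no
Total occurrences: 2

2


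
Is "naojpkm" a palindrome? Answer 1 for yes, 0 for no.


Input: naojpkm
Reversed: mkpjoan
  Compare pos 0 ('n') with pos 6 ('m'): MISMATCH
  Compare pos 1 ('a') with pos 5 ('k'): MISMATCH
  Compare pos 2 ('o') with pos 4 ('p'): MISMATCH
Result: not a palindrome

0


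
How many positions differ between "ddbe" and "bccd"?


Comparing "ddbe" and "bccd" position by position:
  Position 0: 'd' vs 'b' => DIFFER
  Position 1: 'd' vs 'c' => DIFFER
  Position 2: 'b' vs 'c' => DIFFER
  Position 3: 'e' vs 'd' => DIFFER
Positions that differ: 4

4


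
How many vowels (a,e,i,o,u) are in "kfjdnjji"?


Input: kfjdnjji
Checking each character:
  'k' at position 0: consonant
  'f' at position 1: consonant
  'j' at position 2: consonant
  'd' at position 3: consonant
  'n' at position 4: consonant
  'j' at position 5: consonant
  'j' at position 6: consonant
  'i' at position 7: vowel (running total: 1)
Total vowels: 1

1


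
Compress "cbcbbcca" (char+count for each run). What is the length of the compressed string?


Input: cbcbbcca
Runs:
  'c' x 1 => "c1"
  'b' x 1 => "b1"
  'c' x 1 => "c1"
  'b' x 2 => "b2"
  'c' x 2 => "c2"
  'a' x 1 => "a1"
Compressed: "c1b1c1b2c2a1"
Compressed length: 12

12


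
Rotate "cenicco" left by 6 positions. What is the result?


Input: "cenicco", rotate left by 6
First 6 characters: "cenicc"
Remaining characters: "o"
Concatenate remaining + first: "o" + "cenicc" = "ocenicc"

ocenicc


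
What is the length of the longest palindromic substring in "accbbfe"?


Input: "accbbfe"
Checking substrings for palindromes:
  [1:3] "cc" (len 2) => palindrome
  [3:5] "bb" (len 2) => palindrome
Longest palindromic substring: "cc" with length 2

2


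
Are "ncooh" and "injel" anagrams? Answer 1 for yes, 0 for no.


Strings: "ncooh", "injel"
Sorted first:  chnoo
Sorted second: eijln
Differ at position 0: 'c' vs 'e' => not anagrams

0


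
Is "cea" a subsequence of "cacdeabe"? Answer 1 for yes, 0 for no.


Check if "cea" is a subsequence of "cacdeabe"
Greedy scan:
  Position 0 ('c'): matches sub[0] = 'c'
  Position 1 ('a'): no match needed
  Position 2 ('c'): no match needed
  Position 3 ('d'): no match needed
  Position 4 ('e'): matches sub[1] = 'e'
  Position 5 ('a'): matches sub[2] = 'a'
  Position 6 ('b'): no match needed
  Position 7 ('e'): no match needed
All 3 characters matched => is a subsequence

1


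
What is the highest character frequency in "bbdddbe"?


Input: bbdddbe
Character counts:
  'b': 3
  'd': 3
  'e': 1
Maximum frequency: 3

3


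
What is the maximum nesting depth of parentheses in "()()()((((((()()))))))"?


Input: "()()()((((((()()))))))"
Tracking depth:
  Position 0 '(': depth becomes 1
  Position 1 ')': depth becomes 0
  Position 2 '(': depth becomes 1
  Position 3 ')': depth becomes 0
  Position 4 '(': depth becomes 1
  Position 5 ')': depth becomes 0
  Position 6 '(': depth becomes 1
  Position 7 '(': depth becomes 2
  Position 8 '(': depth becomes 3
  Position 9 '(': depth becomes 4
  Position 10 '(': depth becomes 5
  Position 11 '(': depth becomes 6
  Position 12 '(': depth becomes 7
  Position 13 ')': depth becomes 6
  Position 14 '(': depth becomes 7
  Position 15 ')': depth becomes 6
  Position 16 ')': depth becomes 5
  Position 17 ')': depth becomes 4
  Position 18 ')': depth becomes 3
  Position 19 ')': depth becomes 2
  Position 20 ')': depth becomes 1
  Position 21 ')': depth becomes 0
Maximum depth reached: 7

7


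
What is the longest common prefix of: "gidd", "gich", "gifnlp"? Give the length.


Words: gidd, gich, gifnlp
  Position 0: all 'g' => match
  Position 1: all 'i' => match
  Position 2: ('d', 'c', 'f') => mismatch, stop
LCP = "gi" (length 2)

2


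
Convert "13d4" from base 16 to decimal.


Input: "13d4" in base 16
Positional expansion:
  Digit '1' (value 1) x 16^3 = 4096
  Digit '3' (value 3) x 16^2 = 768
  Digit 'd' (value 13) x 16^1 = 208
  Digit '4' (value 4) x 16^0 = 4
Sum = 5076

5076


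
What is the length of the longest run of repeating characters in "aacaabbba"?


Input: "aacaabbba"
Scanning for longest run:
  Position 1 ('a'): continues run of 'a', length=2
  Position 2 ('c'): new char, reset run to 1
  Position 3 ('a'): new char, reset run to 1
  Position 4 ('a'): continues run of 'a', length=2
  Position 5 ('b'): new char, reset run to 1
  Position 6 ('b'): continues run of 'b', length=2
  Position 7 ('b'): continues run of 'b', length=3
  Position 8 ('a'): new char, reset run to 1
Longest run: 'b' with length 3

3


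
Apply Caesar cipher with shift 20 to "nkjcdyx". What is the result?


Caesar cipher: shift "nkjcdyx" by 20
  'n' (pos 13) + 20 = pos 7 = 'h'
  'k' (pos 10) + 20 = pos 4 = 'e'
  'j' (pos 9) + 20 = pos 3 = 'd'
  'c' (pos 2) + 20 = pos 22 = 'w'
  'd' (pos 3) + 20 = pos 23 = 'x'
  'y' (pos 24) + 20 = pos 18 = 's'
  'x' (pos 23) + 20 = pos 17 = 'r'
Result: hedwxsr

hedwxsr


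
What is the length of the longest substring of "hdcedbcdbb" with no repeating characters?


Input: "hdcedbcdbb"
Sliding window (track last position of each char):
  Position 0 ('h'): window [0,0] length 1 -- new best
  Position 1 ('d'): window [0,1] length 2 -- new best
  Position 2 ('c'): window [0,2] length 3 -- new best
  Position 3 ('e'): window [0,3] length 4 -- new best
  Position 4 ('d'): repeat (last at 1), move window start to 2
  Position 4 ('d'): window [2,4] length 3
  Position 5 ('b'): window [2,5] length 4
  Position 6 ('c'): repeat (last at 2), move window start to 3
  Position 6 ('c'): window [3,6] length 4
  Position 7 ('d'): repeat (last at 4), move window start to 5
  Position 7 ('d'): window [5,7] length 3
  Position 8 ('b'): repeat (last at 5), move window start to 6
  Position 8 ('b'): window [6,8] length 3
  Position 9 ('b'): repeat (last at 8), move window start to 9
  Position 9 ('b'): window [9,9] length 1
Longest substring with no repeats: "hdce" with length 4

4


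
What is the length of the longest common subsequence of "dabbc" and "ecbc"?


LCS of "dabbc" and "ecbc"
DP table:
           e    c    b    c
      0    0    0    0    0
  d   0    0    0    0    0
  a   0    0    0    0    0
  b   0    0    0    1    1
  b   0    0    0    1    1
  c   0    0    1    1    2
LCS length = dp[5][4] = 2

2


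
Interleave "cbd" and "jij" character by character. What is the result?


Interleaving "cbd" and "jij":
  Position 0: 'c' from first, 'j' from second => "cj"
  Position 1: 'b' from first, 'i' from second => "bi"
  Position 2: 'd' from first, 'j' from second => "dj"
Result: cjbidj

cjbidj


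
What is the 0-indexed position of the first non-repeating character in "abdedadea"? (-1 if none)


Input: abdedadea
Character frequencies:
  'a': 3
  'b': 1
  'd': 3
  'e': 2
Scanning left to right for freq == 1:
  Position 0 ('a'): freq=3, skip
  Position 1 ('b'): unique! => answer = 1

1


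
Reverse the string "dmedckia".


Input: dmedckia
Reading characters right to left:
  Position 7: 'a'
  Position 6: 'i'
  Position 5: 'k'
  Position 4: 'c'
  Position 3: 'd'
  Position 2: 'e'
  Position 1: 'm'
  Position 0: 'd'
Reversed: aikcdemd

aikcdemd


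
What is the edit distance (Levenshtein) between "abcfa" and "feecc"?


Computing edit distance: "abcfa" -> "feecc"
DP table:
           f    e    e    c    c
      0    1    2    3    4    5
  a   1    1    2    3    4    5
  b   2    2    2    3    4    5
  c   3    3    3    3    3    4
  f   4    3    4    4    4    4
  a   5    4    4    5    5    5
Edit distance = dp[5][5] = 5

5


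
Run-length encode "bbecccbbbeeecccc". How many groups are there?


Input: bbecccbbbeeecccc
Scanning for consecutive runs:
  Group 1: 'b' x 2 (positions 0-1)
  Group 2: 'e' x 1 (positions 2-2)
  Group 3: 'c' x 3 (positions 3-5)
  Group 4: 'b' x 3 (positions 6-8)
  Group 5: 'e' x 3 (positions 9-11)
  Group 6: 'c' x 4 (positions 12-15)
Total groups: 6

6


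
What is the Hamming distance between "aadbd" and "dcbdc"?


Comparing "aadbd" and "dcbdc" position by position:
  Position 0: 'a' vs 'd' => differ
  Position 1: 'a' vs 'c' => differ
  Position 2: 'd' vs 'b' => differ
  Position 3: 'b' vs 'd' => differ
  Position 4: 'd' vs 'c' => differ
Total differences (Hamming distance): 5

5


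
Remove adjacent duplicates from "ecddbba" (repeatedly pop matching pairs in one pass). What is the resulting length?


Input: ecddbba
Stack-based adjacent duplicate removal:
  Read 'e': push. Stack: e
  Read 'c': push. Stack: ec
  Read 'd': push. Stack: ecd
  Read 'd': matches stack top 'd' => pop. Stack: ec
  Read 'b': push. Stack: ecb
  Read 'b': matches stack top 'b' => pop. Stack: ec
  Read 'a': push. Stack: eca
Final stack: "eca" (length 3)

3


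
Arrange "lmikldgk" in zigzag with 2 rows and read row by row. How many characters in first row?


Zigzag "lmikldgk" into 2 rows:
Placing characters:
  'l' => row 0
  'm' => row 1
  'i' => row 0
  'k' => row 1
  'l' => row 0
  'd' => row 1
  'g' => row 0
  'k' => row 1
Rows:
  Row 0: "lilg"
  Row 1: "mkdk"
First row length: 4

4


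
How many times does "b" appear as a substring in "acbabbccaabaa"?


Searching for "b" in "acbabbccaabaa"
Scanning each position:
  Position 0: "a" => no
  Position 1: "c" => no
  Position 2: "b" => MATCH
  Position 3: "a" => no
  Position 4: "b" => MATCH
  Position 5: "b" => MATCH
  Position 6: "c" => no
  Position 7: "c" => no
  Position 8: "a" => no
  Position 9: "a" => no
  Position 10: "b" => MATCH
  Position 11: "a" => no
  Position 12: "a" => no
Total occurrences: 4

4


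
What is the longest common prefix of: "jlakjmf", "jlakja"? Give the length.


Words: jlakjmf, jlakja
  Position 0: all 'j' => match
  Position 1: all 'l' => match
  Position 2: all 'a' => match
  Position 3: all 'k' => match
  Position 4: all 'j' => match
  Position 5: ('m', 'a') => mismatch, stop
LCP = "jlakj" (length 5)

5


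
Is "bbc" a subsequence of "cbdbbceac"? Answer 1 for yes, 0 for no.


Check if "bbc" is a subsequence of "cbdbbceac"
Greedy scan:
  Position 0 ('c'): no match needed
  Position 1 ('b'): matches sub[0] = 'b'
  Position 2 ('d'): no match needed
  Position 3 ('b'): matches sub[1] = 'b'
  Position 4 ('b'): no match needed
  Position 5 ('c'): matches sub[2] = 'c'
  Position 6 ('e'): no match needed
  Position 7 ('a'): no match needed
  Position 8 ('c'): no match needed
All 3 characters matched => is a subsequence

1


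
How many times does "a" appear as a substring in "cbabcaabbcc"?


Searching for "a" in "cbabcaabbcc"
Scanning each position:
  Position 0: "c" => no
  Position 1: "b" => no
  Position 2: "a" => MATCH
  Position 3: "b" => no
  Position 4: "c" => no
  Position 5: "a" => MATCH
  Position 6: "a" => MATCH
  Position 7: "b" => no
  Position 8: "b" => no
  Position 9: "c" => no
  Position 10: "c" => no
Total occurrences: 3

3


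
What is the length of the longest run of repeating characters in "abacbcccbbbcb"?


Input: "abacbcccbbbcb"
Scanning for longest run:
  Position 1 ('b'): new char, reset run to 1
  Position 2 ('a'): new char, reset run to 1
  Position 3 ('c'): new char, reset run to 1
  Position 4 ('b'): new char, reset run to 1
  Position 5 ('c'): new char, reset run to 1
  Position 6 ('c'): continues run of 'c', length=2
  Position 7 ('c'): continues run of 'c', length=3
  Position 8 ('b'): new char, reset run to 1
  Position 9 ('b'): continues run of 'b', length=2
  Position 10 ('b'): continues run of 'b', length=3
  Position 11 ('c'): new char, reset run to 1
  Position 12 ('b'): new char, reset run to 1
Longest run: 'c' with length 3

3


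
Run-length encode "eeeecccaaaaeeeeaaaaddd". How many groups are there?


Input: eeeecccaaaaeeeeaaaaddd
Scanning for consecutive runs:
  Group 1: 'e' x 4 (positions 0-3)
  Group 2: 'c' x 3 (positions 4-6)
  Group 3: 'a' x 4 (positions 7-10)
  Group 4: 'e' x 4 (positions 11-14)
  Group 5: 'a' x 4 (positions 15-18)
  Group 6: 'd' x 3 (positions 19-21)
Total groups: 6

6


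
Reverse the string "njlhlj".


Input: njlhlj
Reading characters right to left:
  Position 5: 'j'
  Position 4: 'l'
  Position 3: 'h'
  Position 2: 'l'
  Position 1: 'j'
  Position 0: 'n'
Reversed: jlhljn

jlhljn


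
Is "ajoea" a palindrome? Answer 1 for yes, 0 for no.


Input: ajoea
Reversed: aeoja
  Compare pos 0 ('a') with pos 4 ('a'): match
  Compare pos 1 ('j') with pos 3 ('e'): MISMATCH
Result: not a palindrome

0


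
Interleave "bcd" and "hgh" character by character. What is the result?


Interleaving "bcd" and "hgh":
  Position 0: 'b' from first, 'h' from second => "bh"
  Position 1: 'c' from first, 'g' from second => "cg"
  Position 2: 'd' from first, 'h' from second => "dh"
Result: bhcgdh

bhcgdh


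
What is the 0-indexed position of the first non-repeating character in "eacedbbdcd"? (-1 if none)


Input: eacedbbdcd
Character frequencies:
  'a': 1
  'b': 2
  'c': 2
  'd': 3
  'e': 2
Scanning left to right for freq == 1:
  Position 0 ('e'): freq=2, skip
  Position 1 ('a'): unique! => answer = 1

1


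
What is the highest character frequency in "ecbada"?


Input: ecbada
Character counts:
  'a': 2
  'b': 1
  'c': 1
  'd': 1
  'e': 1
Maximum frequency: 2

2


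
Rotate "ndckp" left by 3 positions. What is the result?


Input: "ndckp", rotate left by 3
First 3 characters: "ndc"
Remaining characters: "kp"
Concatenate remaining + first: "kp" + "ndc" = "kpndc"

kpndc


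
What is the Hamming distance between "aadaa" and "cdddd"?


Comparing "aadaa" and "cdddd" position by position:
  Position 0: 'a' vs 'c' => differ
  Position 1: 'a' vs 'd' => differ
  Position 2: 'd' vs 'd' => same
  Position 3: 'a' vs 'd' => differ
  Position 4: 'a' vs 'd' => differ
Total differences (Hamming distance): 4

4


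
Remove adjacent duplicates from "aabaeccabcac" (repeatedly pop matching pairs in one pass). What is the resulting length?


Input: aabaeccabcac
Stack-based adjacent duplicate removal:
  Read 'a': push. Stack: a
  Read 'a': matches stack top 'a' => pop. Stack: (empty)
  Read 'b': push. Stack: b
  Read 'a': push. Stack: ba
  Read 'e': push. Stack: bae
  Read 'c': push. Stack: baec
  Read 'c': matches stack top 'c' => pop. Stack: bae
  Read 'a': push. Stack: baea
  Read 'b': push. Stack: baeab
  Read 'c': push. Stack: baeabc
  Read 'a': push. Stack: baeabca
  Read 'c': push. Stack: baeabcac
Final stack: "baeabcac" (length 8)

8


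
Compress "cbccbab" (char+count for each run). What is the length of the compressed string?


Input: cbccbab
Runs:
  'c' x 1 => "c1"
  'b' x 1 => "b1"
  'c' x 2 => "c2"
  'b' x 1 => "b1"
  'a' x 1 => "a1"
  'b' x 1 => "b1"
Compressed: "c1b1c2b1a1b1"
Compressed length: 12

12


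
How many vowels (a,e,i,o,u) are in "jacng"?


Input: jacng
Checking each character:
  'j' at position 0: consonant
  'a' at position 1: vowel (running total: 1)
  'c' at position 2: consonant
  'n' at position 3: consonant
  'g' at position 4: consonant
Total vowels: 1

1


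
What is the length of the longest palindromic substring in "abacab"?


Input: "abacab"
Checking substrings for palindromes:
  [1:6] "bacab" (len 5) => palindrome
  [0:3] "aba" (len 3) => palindrome
  [2:5] "aca" (len 3) => palindrome
Longest palindromic substring: "bacab" with length 5

5


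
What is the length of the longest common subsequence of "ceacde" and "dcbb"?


LCS of "ceacde" and "dcbb"
DP table:
           d    c    b    b
      0    0    0    0    0
  c   0    0    1    1    1
  e   0    0    1    1    1
  a   0    0    1    1    1
  c   0    0    1    1    1
  d   0    1    1    1    1
  e   0    1    1    1    1
LCS length = dp[6][4] = 1

1


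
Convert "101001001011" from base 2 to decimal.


Input: "101001001011" in base 2
Positional expansion:
  Digit '1' (value 1) x 2^11 = 2048
  Digit '0' (value 0) x 2^10 = 0
  Digit '1' (value 1) x 2^9 = 512
  Digit '0' (value 0) x 2^8 = 0
  Digit '0' (value 0) x 2^7 = 0
  Digit '1' (value 1) x 2^6 = 64
  Digit '0' (value 0) x 2^5 = 0
  Digit '0' (value 0) x 2^4 = 0
  Digit '1' (value 1) x 2^3 = 8
  Digit '0' (value 0) x 2^2 = 0
  Digit '1' (value 1) x 2^1 = 2
  Digit '1' (value 1) x 2^0 = 1
Sum = 2635

2635


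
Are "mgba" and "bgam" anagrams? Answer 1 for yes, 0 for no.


Strings: "mgba", "bgam"
Sorted first:  abgm
Sorted second: abgm
Sorted forms match => anagrams

1


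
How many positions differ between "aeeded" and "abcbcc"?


Comparing "aeeded" and "abcbcc" position by position:
  Position 0: 'a' vs 'a' => same
  Position 1: 'e' vs 'b' => DIFFER
  Position 2: 'e' vs 'c' => DIFFER
  Position 3: 'd' vs 'b' => DIFFER
  Position 4: 'e' vs 'c' => DIFFER
  Position 5: 'd' vs 'c' => DIFFER
Positions that differ: 5

5


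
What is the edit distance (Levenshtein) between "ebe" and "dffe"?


Computing edit distance: "ebe" -> "dffe"
DP table:
           d    f    f    e
      0    1    2    3    4
  e   1    1    2    3    3
  b   2    2    2    3    4
  e   3    3    3    3    3
Edit distance = dp[3][4] = 3

3


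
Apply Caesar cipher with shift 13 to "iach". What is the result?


Caesar cipher: shift "iach" by 13
  'i' (pos 8) + 13 = pos 21 = 'v'
  'a' (pos 0) + 13 = pos 13 = 'n'
  'c' (pos 2) + 13 = pos 15 = 'p'
  'h' (pos 7) + 13 = pos 20 = 'u'
Result: vnpu

vnpu


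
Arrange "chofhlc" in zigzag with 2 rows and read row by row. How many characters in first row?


Zigzag "chofhlc" into 2 rows:
Placing characters:
  'c' => row 0
  'h' => row 1
  'o' => row 0
  'f' => row 1
  'h' => row 0
  'l' => row 1
  'c' => row 0
Rows:
  Row 0: "cohc"
  Row 1: "hfl"
First row length: 4

4


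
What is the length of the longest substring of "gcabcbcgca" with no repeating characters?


Input: "gcabcbcgca"
Sliding window (track last position of each char):
  Position 0 ('g'): window [0,0] length 1 -- new best
  Position 1 ('c'): window [0,1] length 2 -- new best
  Position 2 ('a'): window [0,2] length 3 -- new best
  Position 3 ('b'): window [0,3] length 4 -- new best
  Position 4 ('c'): repeat (last at 1), move window start to 2
  Position 4 ('c'): window [2,4] length 3
  Position 5 ('b'): repeat (last at 3), move window start to 4
  Position 5 ('b'): window [4,5] length 2
  Position 6 ('c'): repeat (last at 4), move window start to 5
  Position 6 ('c'): window [5,6] length 2
  Position 7 ('g'): window [5,7] length 3
  Position 8 ('c'): repeat (last at 6), move window start to 7
  Position 8 ('c'): window [7,8] length 2
  Position 9 ('a'): window [7,9] length 3
Longest substring with no repeats: "gcab" with length 4

4


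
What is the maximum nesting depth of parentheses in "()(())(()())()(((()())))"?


Input: "()(())(()())()(((()())))"
Tracking depth:
  Position 0 '(': depth becomes 1
  Position 1 ')': depth becomes 0
  Position 2 '(': depth becomes 1
  Position 3 '(': depth becomes 2
  Position 4 ')': depth becomes 1
  Position 5 ')': depth becomes 0
  Position 6 '(': depth becomes 1
  Position 7 '(': depth becomes 2
  Position 8 ')': depth becomes 1
  Position 9 '(': depth becomes 2
  Position 10 ')': depth becomes 1
  Position 11 ')': depth becomes 0
  Position 12 '(': depth becomes 1
  Position 13 ')': depth becomes 0
  Position 14 '(': depth becomes 1
  Position 15 '(': depth becomes 2
  Position 16 '(': depth becomes 3
  Position 17 '(': depth becomes 4
  Position 18 ')': depth becomes 3
  Position 19 '(': depth becomes 4
  Position 20 ')': depth becomes 3
  Position 21 ')': depth becomes 2
  Position 22 ')': depth becomes 1
  Position 23 ')': depth becomes 0
Maximum depth reached: 4

4


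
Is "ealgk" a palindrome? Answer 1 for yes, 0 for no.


Input: ealgk
Reversed: kglae
  Compare pos 0 ('e') with pos 4 ('k'): MISMATCH
  Compare pos 1 ('a') with pos 3 ('g'): MISMATCH
Result: not a palindrome

0


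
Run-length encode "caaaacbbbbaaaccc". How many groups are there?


Input: caaaacbbbbaaaccc
Scanning for consecutive runs:
  Group 1: 'c' x 1 (positions 0-0)
  Group 2: 'a' x 4 (positions 1-4)
  Group 3: 'c' x 1 (positions 5-5)
  Group 4: 'b' x 4 (positions 6-9)
  Group 5: 'a' x 3 (positions 10-12)
  Group 6: 'c' x 3 (positions 13-15)
Total groups: 6

6


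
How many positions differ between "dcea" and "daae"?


Comparing "dcea" and "daae" position by position:
  Position 0: 'd' vs 'd' => same
  Position 1: 'c' vs 'a' => DIFFER
  Position 2: 'e' vs 'a' => DIFFER
  Position 3: 'a' vs 'e' => DIFFER
Positions that differ: 3

3


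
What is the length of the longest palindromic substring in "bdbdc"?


Input: "bdbdc"
Checking substrings for palindromes:
  [0:3] "bdb" (len 3) => palindrome
  [1:4] "dbd" (len 3) => palindrome
Longest palindromic substring: "bdb" with length 3

3


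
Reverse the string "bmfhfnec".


Input: bmfhfnec
Reading characters right to left:
  Position 7: 'c'
  Position 6: 'e'
  Position 5: 'n'
  Position 4: 'f'
  Position 3: 'h'
  Position 2: 'f'
  Position 1: 'm'
  Position 0: 'b'
Reversed: cenfhfmb

cenfhfmb


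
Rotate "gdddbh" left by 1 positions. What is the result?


Input: "gdddbh", rotate left by 1
First 1 characters: "g"
Remaining characters: "dddbh"
Concatenate remaining + first: "dddbh" + "g" = "dddbhg"

dddbhg


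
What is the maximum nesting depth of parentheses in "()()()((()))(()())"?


Input: "()()()((()))(()())"
Tracking depth:
  Position 0 '(': depth becomes 1
  Position 1 ')': depth becomes 0
  Position 2 '(': depth becomes 1
  Position 3 ')': depth becomes 0
  Position 4 '(': depth becomes 1
  Position 5 ')': depth becomes 0
  Position 6 '(': depth becomes 1
  Position 7 '(': depth becomes 2
  Position 8 '(': depth becomes 3
  Position 9 ')': depth becomes 2
  Position 10 ')': depth becomes 1
  Position 11 ')': depth becomes 0
  Position 12 '(': depth becomes 1
  Position 13 '(': depth becomes 2
  Position 14 ')': depth becomes 1
  Position 15 '(': depth becomes 2
  Position 16 ')': depth becomes 1
  Position 17 ')': depth becomes 0
Maximum depth reached: 3

3


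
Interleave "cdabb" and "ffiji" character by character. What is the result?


Interleaving "cdabb" and "ffiji":
  Position 0: 'c' from first, 'f' from second => "cf"
  Position 1: 'd' from first, 'f' from second => "df"
  Position 2: 'a' from first, 'i' from second => "ai"
  Position 3: 'b' from first, 'j' from second => "bj"
  Position 4: 'b' from first, 'i' from second => "bi"
Result: cfdfaibjbi

cfdfaibjbi
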